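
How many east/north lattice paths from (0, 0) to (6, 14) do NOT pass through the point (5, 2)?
Number of paths = 38487

Total paths from (0, 0) to (6, 14): C(20, 6) = 38760. Paths through (5, 2): (paths (0, 0) → (5, 2)) × (paths (5, 2) → (6, 14)) = C(7, 5) · C(13, 1) = 21 · 13 = 273. Avoidance count = 38760 − 273 = 38487.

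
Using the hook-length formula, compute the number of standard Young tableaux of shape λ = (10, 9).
# SYT of shape (10, 9) = 16796

Hook-length formula: f^λ = n! / Π hook(c), product over all cells c of the Young diagram. For λ = (10, 9), n = 19 boxes. Hook lengths by row (left-to-right, top-to-bottom): [11, 10, 9, 8, 7, 6, 5, 4, 3, 1]; [9, 8, 7, 6, 5, 4, 3, 2, 1]. Product of hooks = 7242504192000. So f^λ = 19! / 7242504192000 = 121645100408832000 / 7242504192000 = 16796.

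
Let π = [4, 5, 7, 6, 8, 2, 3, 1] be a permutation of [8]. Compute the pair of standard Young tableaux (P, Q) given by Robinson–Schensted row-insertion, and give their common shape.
P = [1, 3, 6, 8] / [2, 5] / [4] / [7];  Q = [1, 2, 3, 5] / [4, 7] / [6] / [8];  common shape = (4, 2, 1, 1)

Row-insert the values π_1, π_2, … into P one at a time, bumping the leftmost entry strictly greater than the inserted value down to the next row. The recording tableau Q records, in position (i, j), the step at which that cell was added to P.
  Insert 4 (step 1): P = [4];  Q = [1]
  Insert 5 (step 2): P = [4, 5];  Q = [1, 2]
  Insert 7 (step 3): P = [4, 5, 7];  Q = [1, 2, 3]
  Insert 6 (step 4): P = [4, 5, 6] / [7];  Q = [1, 2, 3] / [4]
  Insert 8 (step 5): P = [4, 5, 6, 8] / [7];  Q = [1, 2, 3, 5] / [4]
  Insert 2 (step 6): P = [2, 5, 6, 8] / [4] / [7];  Q = [1, 2, 3, 5] / [4] / [6]
  Insert 3 (step 7): P = [2, 3, 6, 8] / [4, 5] / [7];  Q = [1, 2, 3, 5] / [4, 7] / [6]
  Insert 1 (step 8): P = [1, 3, 6, 8] / [2, 5] / [4] / [7];  Q = [1, 2, 3, 5] / [4, 7] / [6] / [8]
Final shape: (4, 2, 1, 1).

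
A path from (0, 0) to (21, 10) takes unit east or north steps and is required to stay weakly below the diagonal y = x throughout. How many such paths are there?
Number of paths = 24192090

By the reflection principle (André's argument), the number of monotone paths to (21, 10) with n ≤ m that never go above y = x is C(31, 21) − C(31, 22) = 44352165 − 20160075 = 24192090.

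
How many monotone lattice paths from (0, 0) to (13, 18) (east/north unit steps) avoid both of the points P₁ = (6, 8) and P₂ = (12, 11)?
Number of paths = 139052123

Inclusion–exclusion. Total paths: C(31, 13) = 206253075. Through P₁: C(14, 6)·C(17, 7) = 58402344. Through P₂: C(23, 12)·C(8, 1) = 10816624. Since P₁ is strictly southwest of P₂, a monotone path through both must visit P₁ then P₂; paths through both = C(14, 6)·C(9, 6)·C(8, 1) = 2018016. Avoid both = 206253075 − 58402344 − 10816624 + 2018016 = 139052123.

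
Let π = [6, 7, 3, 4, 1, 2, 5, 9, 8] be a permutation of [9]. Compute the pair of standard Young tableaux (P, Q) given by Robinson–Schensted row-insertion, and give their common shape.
P = [1, 2, 5, 8] / [3, 4, 9] / [6, 7];  Q = [1, 2, 7, 8] / [3, 4, 9] / [5, 6];  common shape = (4, 3, 2)

Row-insert the values π_1, π_2, … into P one at a time, bumping the leftmost entry strictly greater than the inserted value down to the next row. The recording tableau Q records, in position (i, j), the step at which that cell was added to P.
  Insert 6 (step 1): P = [6];  Q = [1]
  Insert 7 (step 2): P = [6, 7];  Q = [1, 2]
  Insert 3 (step 3): P = [3, 7] / [6];  Q = [1, 2] / [3]
  Insert 4 (step 4): P = [3, 4] / [6, 7];  Q = [1, 2] / [3, 4]
  Insert 1 (step 5): P = [1, 4] / [3, 7] / [6];  Q = [1, 2] / [3, 4] / [5]
  Insert 2 (step 6): P = [1, 2] / [3, 4] / [6, 7];  Q = [1, 2] / [3, 4] / [5, 6]
  Insert 5 (step 7): P = [1, 2, 5] / [3, 4] / [6, 7];  Q = [1, 2, 7] / [3, 4] / [5, 6]
  Insert 9 (step 8): P = [1, 2, 5, 9] / [3, 4] / [6, 7];  Q = [1, 2, 7, 8] / [3, 4] / [5, 6]
  Insert 8 (step 9): P = [1, 2, 5, 8] / [3, 4, 9] / [6, 7];  Q = [1, 2, 7, 8] / [3, 4, 9] / [5, 6]
Final shape: (4, 3, 2).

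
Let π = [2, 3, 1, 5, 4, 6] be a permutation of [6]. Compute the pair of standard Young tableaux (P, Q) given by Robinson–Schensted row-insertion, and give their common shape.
P = [1, 3, 4, 6] / [2, 5];  Q = [1, 2, 4, 6] / [3, 5];  common shape = (4, 2)

Row-insert the values π_1, π_2, … into P one at a time, bumping the leftmost entry strictly greater than the inserted value down to the next row. The recording tableau Q records, in position (i, j), the step at which that cell was added to P.
  Insert 2 (step 1): P = [2];  Q = [1]
  Insert 3 (step 2): P = [2, 3];  Q = [1, 2]
  Insert 1 (step 3): P = [1, 3] / [2];  Q = [1, 2] / [3]
  Insert 5 (step 4): P = [1, 3, 5] / [2];  Q = [1, 2, 4] / [3]
  Insert 4 (step 5): P = [1, 3, 4] / [2, 5];  Q = [1, 2, 4] / [3, 5]
  Insert 6 (step 6): P = [1, 3, 4, 6] / [2, 5];  Q = [1, 2, 4, 6] / [3, 5]
Final shape: (4, 2).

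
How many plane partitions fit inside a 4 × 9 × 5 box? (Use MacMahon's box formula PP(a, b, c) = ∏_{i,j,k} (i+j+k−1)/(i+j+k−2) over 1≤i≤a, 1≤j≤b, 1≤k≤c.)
PP(4, 9, 5) = 23029990984

Evaluate the triple product over i = 1..4, j = 1..9, k = 1..5. The factors are (2/1) · (3/2) · (4/3) · (5/4) · (6/5) · (3/2) · (4/3) · (5/4) · … (180 factors total). The numerators and denominators telescope so the product is an integer; carrying out the multiplication exactly gives PP(4, 9, 5) = 23029990984.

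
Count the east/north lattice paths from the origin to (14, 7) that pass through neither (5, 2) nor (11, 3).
Number of paths = 66643

Inclusion–exclusion. Total paths: C(21, 14) = 116280. Through P₁: C(7, 5)·C(14, 9) = 42042. Through P₂: C(14, 11)·C(7, 3) = 12740. Since P₁ is strictly southwest of P₂, a monotone path through both must visit P₁ then P₂; paths through both = C(7, 5)·C(7, 6)·C(7, 3) = 5145. Avoid both = 116280 − 42042 − 12740 + 5145 = 66643.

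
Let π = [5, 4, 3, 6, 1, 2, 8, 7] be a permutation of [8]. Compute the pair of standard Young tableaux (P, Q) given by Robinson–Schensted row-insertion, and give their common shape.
P = [1, 2, 7] / [3, 6, 8] / [4] / [5];  Q = [1, 4, 7] / [2, 6, 8] / [3] / [5];  common shape = (3, 3, 1, 1)

Row-insert the values π_1, π_2, … into P one at a time, bumping the leftmost entry strictly greater than the inserted value down to the next row. The recording tableau Q records, in position (i, j), the step at which that cell was added to P.
  Insert 5 (step 1): P = [5];  Q = [1]
  Insert 4 (step 2): P = [4] / [5];  Q = [1] / [2]
  Insert 3 (step 3): P = [3] / [4] / [5];  Q = [1] / [2] / [3]
  Insert 6 (step 4): P = [3, 6] / [4] / [5];  Q = [1, 4] / [2] / [3]
  Insert 1 (step 5): P = [1, 6] / [3] / [4] / [5];  Q = [1, 4] / [2] / [3] / [5]
  Insert 2 (step 6): P = [1, 2] / [3, 6] / [4] / [5];  Q = [1, 4] / [2, 6] / [3] / [5]
  Insert 8 (step 7): P = [1, 2, 8] / [3, 6] / [4] / [5];  Q = [1, 4, 7] / [2, 6] / [3] / [5]
  Insert 7 (step 8): P = [1, 2, 7] / [3, 6, 8] / [4] / [5];  Q = [1, 4, 7] / [2, 6, 8] / [3] / [5]
Final shape: (3, 3, 1, 1).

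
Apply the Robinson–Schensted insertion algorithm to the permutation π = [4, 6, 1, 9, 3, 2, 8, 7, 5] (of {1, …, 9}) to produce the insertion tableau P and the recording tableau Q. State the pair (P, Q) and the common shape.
P = [1, 2, 5] / [3, 6, 7] / [4, 8] / [9];  Q = [1, 2, 4] / [3, 5, 7] / [6, 8] / [9];  common shape = (3, 3, 2, 1)

Row-insert the values π_1, π_2, … into P one at a time, bumping the leftmost entry strictly greater than the inserted value down to the next row. The recording tableau Q records, in position (i, j), the step at which that cell was added to P.
  Insert 4 (step 1): P = [4];  Q = [1]
  Insert 6 (step 2): P = [4, 6];  Q = [1, 2]
  Insert 1 (step 3): P = [1, 6] / [4];  Q = [1, 2] / [3]
  Insert 9 (step 4): P = [1, 6, 9] / [4];  Q = [1, 2, 4] / [3]
  Insert 3 (step 5): P = [1, 3, 9] / [4, 6];  Q = [1, 2, 4] / [3, 5]
  Insert 2 (step 6): P = [1, 2, 9] / [3, 6] / [4];  Q = [1, 2, 4] / [3, 5] / [6]
  Insert 8 (step 7): P = [1, 2, 8] / [3, 6, 9] / [4];  Q = [1, 2, 4] / [3, 5, 7] / [6]
  Insert 7 (step 8): P = [1, 2, 7] / [3, 6, 8] / [4, 9];  Q = [1, 2, 4] / [3, 5, 7] / [6, 8]
  Insert 5 (step 9): P = [1, 2, 5] / [3, 6, 7] / [4, 8] / [9];  Q = [1, 2, 4] / [3, 5, 7] / [6, 8] / [9]
Final shape: (3, 3, 2, 1).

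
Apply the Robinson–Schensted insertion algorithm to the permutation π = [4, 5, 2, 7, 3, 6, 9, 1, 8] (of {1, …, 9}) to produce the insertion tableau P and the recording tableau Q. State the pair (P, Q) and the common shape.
P = [1, 3, 6, 8] / [2, 5, 7, 9] / [4];  Q = [1, 2, 4, 7] / [3, 5, 6, 9] / [8];  common shape = (4, 4, 1)

Row-insert the values π_1, π_2, … into P one at a time, bumping the leftmost entry strictly greater than the inserted value down to the next row. The recording tableau Q records, in position (i, j), the step at which that cell was added to P.
  Insert 4 (step 1): P = [4];  Q = [1]
  Insert 5 (step 2): P = [4, 5];  Q = [1, 2]
  Insert 2 (step 3): P = [2, 5] / [4];  Q = [1, 2] / [3]
  Insert 7 (step 4): P = [2, 5, 7] / [4];  Q = [1, 2, 4] / [3]
  Insert 3 (step 5): P = [2, 3, 7] / [4, 5];  Q = [1, 2, 4] / [3, 5]
  Insert 6 (step 6): P = [2, 3, 6] / [4, 5, 7];  Q = [1, 2, 4] / [3, 5, 6]
  Insert 9 (step 7): P = [2, 3, 6, 9] / [4, 5, 7];  Q = [1, 2, 4, 7] / [3, 5, 6]
  Insert 1 (step 8): P = [1, 3, 6, 9] / [2, 5, 7] / [4];  Q = [1, 2, 4, 7] / [3, 5, 6] / [8]
  Insert 8 (step 9): P = [1, 3, 6, 8] / [2, 5, 7, 9] / [4];  Q = [1, 2, 4, 7] / [3, 5, 6, 9] / [8]
Final shape: (4, 4, 1).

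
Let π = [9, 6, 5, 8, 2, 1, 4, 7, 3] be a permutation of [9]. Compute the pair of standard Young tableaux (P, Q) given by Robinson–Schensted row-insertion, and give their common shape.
P = [1, 3, 7] / [2, 4] / [5, 8] / [6] / [9];  Q = [1, 4, 8] / [2, 7] / [3, 9] / [5] / [6];  common shape = (3, 2, 2, 1, 1)

Row-insert the values π_1, π_2, … into P one at a time, bumping the leftmost entry strictly greater than the inserted value down to the next row. The recording tableau Q records, in position (i, j), the step at which that cell was added to P.
  Insert 9 (step 1): P = [9];  Q = [1]
  Insert 6 (step 2): P = [6] / [9];  Q = [1] / [2]
  Insert 5 (step 3): P = [5] / [6] / [9];  Q = [1] / [2] / [3]
  Insert 8 (step 4): P = [5, 8] / [6] / [9];  Q = [1, 4] / [2] / [3]
  Insert 2 (step 5): P = [2, 8] / [5] / [6] / [9];  Q = [1, 4] / [2] / [3] / [5]
  Insert 1 (step 6): P = [1, 8] / [2] / [5] / [6] / [9];  Q = [1, 4] / [2] / [3] / [5] / [6]
  Insert 4 (step 7): P = [1, 4] / [2, 8] / [5] / [6] / [9];  Q = [1, 4] / [2, 7] / [3] / [5] / [6]
  Insert 7 (step 8): P = [1, 4, 7] / [2, 8] / [5] / [6] / [9];  Q = [1, 4, 8] / [2, 7] / [3] / [5] / [6]
  Insert 3 (step 9): P = [1, 3, 7] / [2, 4] / [5, 8] / [6] / [9];  Q = [1, 4, 8] / [2, 7] / [3, 9] / [5] / [6]
Final shape: (3, 2, 2, 1, 1).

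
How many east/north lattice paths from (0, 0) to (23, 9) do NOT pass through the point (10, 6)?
Number of paths = 23564320

Total paths from (0, 0) to (23, 9): C(32, 23) = 28048800. Paths through (10, 6): (paths (0, 0) → (10, 6)) × (paths (10, 6) → (23, 9)) = C(16, 10) · C(16, 13) = 8008 · 560 = 4484480. Avoidance count = 28048800 − 4484480 = 23564320.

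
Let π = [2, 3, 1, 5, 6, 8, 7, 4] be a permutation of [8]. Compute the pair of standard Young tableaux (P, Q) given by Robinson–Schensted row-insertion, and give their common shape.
P = [1, 3, 4, 6, 7] / [2, 5] / [8];  Q = [1, 2, 4, 5, 6] / [3, 7] / [8];  common shape = (5, 2, 1)

Row-insert the values π_1, π_2, … into P one at a time, bumping the leftmost entry strictly greater than the inserted value down to the next row. The recording tableau Q records, in position (i, j), the step at which that cell was added to P.
  Insert 2 (step 1): P = [2];  Q = [1]
  Insert 3 (step 2): P = [2, 3];  Q = [1, 2]
  Insert 1 (step 3): P = [1, 3] / [2];  Q = [1, 2] / [3]
  Insert 5 (step 4): P = [1, 3, 5] / [2];  Q = [1, 2, 4] / [3]
  Insert 6 (step 5): P = [1, 3, 5, 6] / [2];  Q = [1, 2, 4, 5] / [3]
  Insert 8 (step 6): P = [1, 3, 5, 6, 8] / [2];  Q = [1, 2, 4, 5, 6] / [3]
  Insert 7 (step 7): P = [1, 3, 5, 6, 7] / [2, 8];  Q = [1, 2, 4, 5, 6] / [3, 7]
  Insert 4 (step 8): P = [1, 3, 4, 6, 7] / [2, 5] / [8];  Q = [1, 2, 4, 5, 6] / [3, 7] / [8]
Final shape: (5, 2, 1).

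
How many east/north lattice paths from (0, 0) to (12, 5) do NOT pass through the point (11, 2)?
Number of paths = 5876

Total paths from (0, 0) to (12, 5): C(17, 12) = 6188. Paths through (11, 2): (paths (0, 0) → (11, 2)) × (paths (11, 2) → (12, 5)) = C(13, 11) · C(4, 1) = 78 · 4 = 312. Avoidance count = 6188 − 312 = 5876.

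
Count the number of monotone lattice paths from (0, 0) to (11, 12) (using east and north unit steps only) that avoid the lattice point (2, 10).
Number of paths = 1348448

Total paths from (0, 0) to (11, 12): C(23, 11) = 1352078. Paths through (2, 10): (paths (0, 0) → (2, 10)) × (paths (2, 10) → (11, 12)) = C(12, 2) · C(11, 9) = 66 · 55 = 3630. Avoidance count = 1352078 − 3630 = 1348448.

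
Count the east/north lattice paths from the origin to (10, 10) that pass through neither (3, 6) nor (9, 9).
Number of paths = 73908

Inclusion–exclusion. Total paths: C(20, 10) = 184756. Through P₁: C(9, 3)·C(11, 7) = 27720. Through P₂: C(18, 9)·C(2, 1) = 97240. Since P₁ is strictly southwest of P₂, a monotone path through both must visit P₁ then P₂; paths through both = C(9, 3)·C(9, 6)·C(2, 1) = 14112. Avoid both = 184756 − 27720 − 97240 + 14112 = 73908.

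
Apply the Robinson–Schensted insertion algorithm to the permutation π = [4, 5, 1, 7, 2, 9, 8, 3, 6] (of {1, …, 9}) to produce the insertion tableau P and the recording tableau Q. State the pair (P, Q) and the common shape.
P = [1, 2, 3, 6] / [4, 5, 7, 8] / [9];  Q = [1, 2, 4, 6] / [3, 5, 7, 9] / [8];  common shape = (4, 4, 1)

Row-insert the values π_1, π_2, … into P one at a time, bumping the leftmost entry strictly greater than the inserted value down to the next row. The recording tableau Q records, in position (i, j), the step at which that cell was added to P.
  Insert 4 (step 1): P = [4];  Q = [1]
  Insert 5 (step 2): P = [4, 5];  Q = [1, 2]
  Insert 1 (step 3): P = [1, 5] / [4];  Q = [1, 2] / [3]
  Insert 7 (step 4): P = [1, 5, 7] / [4];  Q = [1, 2, 4] / [3]
  Insert 2 (step 5): P = [1, 2, 7] / [4, 5];  Q = [1, 2, 4] / [3, 5]
  Insert 9 (step 6): P = [1, 2, 7, 9] / [4, 5];  Q = [1, 2, 4, 6] / [3, 5]
  Insert 8 (step 7): P = [1, 2, 7, 8] / [4, 5, 9];  Q = [1, 2, 4, 6] / [3, 5, 7]
  Insert 3 (step 8): P = [1, 2, 3, 8] / [4, 5, 7] / [9];  Q = [1, 2, 4, 6] / [3, 5, 7] / [8]
  Insert 6 (step 9): P = [1, 2, 3, 6] / [4, 5, 7, 8] / [9];  Q = [1, 2, 4, 6] / [3, 5, 7, 9] / [8]
Final shape: (4, 4, 1).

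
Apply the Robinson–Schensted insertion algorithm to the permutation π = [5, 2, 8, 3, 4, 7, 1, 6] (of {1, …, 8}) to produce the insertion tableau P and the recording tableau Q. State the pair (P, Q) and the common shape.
P = [1, 3, 4, 6] / [2, 7] / [5, 8];  Q = [1, 3, 5, 6] / [2, 4] / [7, 8];  common shape = (4, 2, 2)

Row-insert the values π_1, π_2, … into P one at a time, bumping the leftmost entry strictly greater than the inserted value down to the next row. The recording tableau Q records, in position (i, j), the step at which that cell was added to P.
  Insert 5 (step 1): P = [5];  Q = [1]
  Insert 2 (step 2): P = [2] / [5];  Q = [1] / [2]
  Insert 8 (step 3): P = [2, 8] / [5];  Q = [1, 3] / [2]
  Insert 3 (step 4): P = [2, 3] / [5, 8];  Q = [1, 3] / [2, 4]
  Insert 4 (step 5): P = [2, 3, 4] / [5, 8];  Q = [1, 3, 5] / [2, 4]
  Insert 7 (step 6): P = [2, 3, 4, 7] / [5, 8];  Q = [1, 3, 5, 6] / [2, 4]
  Insert 1 (step 7): P = [1, 3, 4, 7] / [2, 8] / [5];  Q = [1, 3, 5, 6] / [2, 4] / [7]
  Insert 6 (step 8): P = [1, 3, 4, 6] / [2, 7] / [5, 8];  Q = [1, 3, 5, 6] / [2, 4] / [7, 8]
Final shape: (4, 2, 2).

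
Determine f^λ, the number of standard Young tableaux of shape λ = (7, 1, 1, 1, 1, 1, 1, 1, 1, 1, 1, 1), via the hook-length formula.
# SYT of shape (7, 1, 1, 1, 1, 1, 1, 1, 1, 1, 1, 1) = 12376

Hook-length formula: f^λ = n! / Π hook(c), product over all cells c of the Young diagram. For λ = (7, 1, 1, 1, 1, 1, 1, 1, 1, 1, 1, 1), n = 18 boxes. Hook lengths by row (left-to-right, top-to-bottom): [18, 6, 5, 4, 3, 2, 1]; [11]; [10]; [9]; [8]; [7]; [6]; [5]; [4]; [3]; [2]; [1]. Product of hooks = 517321728000. So f^λ = 18! / 517321728000 = 6402373705728000 / 517321728000 = 12376.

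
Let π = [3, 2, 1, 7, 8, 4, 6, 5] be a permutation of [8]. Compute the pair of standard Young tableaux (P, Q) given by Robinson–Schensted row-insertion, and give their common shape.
P = [1, 4, 5] / [2, 6, 8] / [3, 7];  Q = [1, 4, 5] / [2, 6, 7] / [3, 8];  common shape = (3, 3, 2)

Row-insert the values π_1, π_2, … into P one at a time, bumping the leftmost entry strictly greater than the inserted value down to the next row. The recording tableau Q records, in position (i, j), the step at which that cell was added to P.
  Insert 3 (step 1): P = [3];  Q = [1]
  Insert 2 (step 2): P = [2] / [3];  Q = [1] / [2]
  Insert 1 (step 3): P = [1] / [2] / [3];  Q = [1] / [2] / [3]
  Insert 7 (step 4): P = [1, 7] / [2] / [3];  Q = [1, 4] / [2] / [3]
  Insert 8 (step 5): P = [1, 7, 8] / [2] / [3];  Q = [1, 4, 5] / [2] / [3]
  Insert 4 (step 6): P = [1, 4, 8] / [2, 7] / [3];  Q = [1, 4, 5] / [2, 6] / [3]
  Insert 6 (step 7): P = [1, 4, 6] / [2, 7, 8] / [3];  Q = [1, 4, 5] / [2, 6, 7] / [3]
  Insert 5 (step 8): P = [1, 4, 5] / [2, 6, 8] / [3, 7];  Q = [1, 4, 5] / [2, 6, 7] / [3, 8]
Final shape: (3, 3, 2).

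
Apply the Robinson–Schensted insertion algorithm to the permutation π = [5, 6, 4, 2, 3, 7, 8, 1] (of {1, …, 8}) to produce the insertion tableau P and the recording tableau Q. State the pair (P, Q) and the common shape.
P = [1, 3, 7, 8] / [2, 6] / [4] / [5];  Q = [1, 2, 6, 7] / [3, 5] / [4] / [8];  common shape = (4, 2, 1, 1)

Row-insert the values π_1, π_2, … into P one at a time, bumping the leftmost entry strictly greater than the inserted value down to the next row. The recording tableau Q records, in position (i, j), the step at which that cell was added to P.
  Insert 5 (step 1): P = [5];  Q = [1]
  Insert 6 (step 2): P = [5, 6];  Q = [1, 2]
  Insert 4 (step 3): P = [4, 6] / [5];  Q = [1, 2] / [3]
  Insert 2 (step 4): P = [2, 6] / [4] / [5];  Q = [1, 2] / [3] / [4]
  Insert 3 (step 5): P = [2, 3] / [4, 6] / [5];  Q = [1, 2] / [3, 5] / [4]
  Insert 7 (step 6): P = [2, 3, 7] / [4, 6] / [5];  Q = [1, 2, 6] / [3, 5] / [4]
  Insert 8 (step 7): P = [2, 3, 7, 8] / [4, 6] / [5];  Q = [1, 2, 6, 7] / [3, 5] / [4]
  Insert 1 (step 8): P = [1, 3, 7, 8] / [2, 6] / [4] / [5];  Q = [1, 2, 6, 7] / [3, 5] / [4] / [8]
Final shape: (4, 2, 1, 1).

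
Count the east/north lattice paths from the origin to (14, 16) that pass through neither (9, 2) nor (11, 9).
Number of paths = 124865535

Inclusion–exclusion. Total paths: C(30, 14) = 145422675. Through P₁: C(11, 9)·C(19, 5) = 639540. Through P₂: C(20, 11)·C(10, 3) = 20155200. Since P₁ is strictly southwest of P₂, a monotone path through both must visit P₁ then P₂; paths through both = C(11, 9)·C(9, 2)·C(10, 3) = 237600. Avoid both = 145422675 − 639540 − 20155200 + 237600 = 124865535.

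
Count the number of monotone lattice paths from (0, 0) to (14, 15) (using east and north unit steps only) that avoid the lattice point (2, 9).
Number of paths = 76537740

Total paths from (0, 0) to (14, 15): C(29, 14) = 77558760. Paths through (2, 9): (paths (0, 0) → (2, 9)) × (paths (2, 9) → (14, 15)) = C(11, 2) · C(18, 12) = 55 · 18564 = 1021020. Avoidance count = 77558760 − 1021020 = 76537740.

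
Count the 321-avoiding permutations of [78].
C_78 = 73745243611532458459690151854647329239335600

These 321-avoiding permutations are counted by the Catalan number C_n = (1/(n + 1)) · C(2n, n). For n = 78: C_78 = (1/79) · C(156, 78) = 5825874245311064218315521996517139009907512400/79 = 73745243611532458459690151854647329239335600.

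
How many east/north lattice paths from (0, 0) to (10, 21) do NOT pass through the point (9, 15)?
Number of paths = 35199637

Total paths from (0, 0) to (10, 21): C(31, 10) = 44352165. Paths through (9, 15): (paths (0, 0) → (9, 15)) × (paths (9, 15) → (10, 21)) = C(24, 9) · C(7, 1) = 1307504 · 7 = 9152528. Avoidance count = 44352165 − 9152528 = 35199637.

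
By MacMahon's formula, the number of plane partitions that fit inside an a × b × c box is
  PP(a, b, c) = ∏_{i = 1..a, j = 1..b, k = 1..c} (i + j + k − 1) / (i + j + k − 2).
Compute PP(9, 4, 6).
PP(9, 4, 6) = 559299781040

Evaluate the triple product over i = 1..9, j = 1..4, k = 1..6. The factors are (2/1) · (3/2) · (4/3) · (5/4) · (6/5) · (7/6) · (3/2) · (4/3) · … (216 factors total). The numerators and denominators telescope so the product is an integer; carrying out the multiplication exactly gives PP(9, 4, 6) = 559299781040.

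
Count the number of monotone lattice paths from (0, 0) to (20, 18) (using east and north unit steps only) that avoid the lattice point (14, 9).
Number of paths = 29487964660

Total paths from (0, 0) to (20, 18): C(38, 20) = 33578000610. Paths through (14, 9): (paths (0, 0) → (14, 9)) × (paths (14, 9) → (20, 18)) = C(23, 14) · C(15, 6) = 817190 · 5005 = 4090035950. Avoidance count = 33578000610 − 4090035950 = 29487964660.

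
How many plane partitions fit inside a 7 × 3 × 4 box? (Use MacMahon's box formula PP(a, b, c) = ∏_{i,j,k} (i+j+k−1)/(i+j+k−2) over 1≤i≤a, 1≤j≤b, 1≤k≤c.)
PP(7, 3, 4) = 1557270

Evaluate the triple product over i = 1..7, j = 1..3, k = 1..4. The factors are (2/1) · (3/2) · (4/3) · (5/4) · (3/2) · (4/3) · (5/4) · (6/5) · … (84 factors total). The numerators and denominators telescope so the product is an integer; carrying out the multiplication exactly gives PP(7, 3, 4) = 1557270.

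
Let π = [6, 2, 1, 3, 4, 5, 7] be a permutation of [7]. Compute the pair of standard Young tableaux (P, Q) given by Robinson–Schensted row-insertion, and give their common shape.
P = [1, 3, 4, 5, 7] / [2] / [6];  Q = [1, 4, 5, 6, 7] / [2] / [3];  common shape = (5, 1, 1)

Row-insert the values π_1, π_2, … into P one at a time, bumping the leftmost entry strictly greater than the inserted value down to the next row. The recording tableau Q records, in position (i, j), the step at which that cell was added to P.
  Insert 6 (step 1): P = [6];  Q = [1]
  Insert 2 (step 2): P = [2] / [6];  Q = [1] / [2]
  Insert 1 (step 3): P = [1] / [2] / [6];  Q = [1] / [2] / [3]
  Insert 3 (step 4): P = [1, 3] / [2] / [6];  Q = [1, 4] / [2] / [3]
  Insert 4 (step 5): P = [1, 3, 4] / [2] / [6];  Q = [1, 4, 5] / [2] / [3]
  Insert 5 (step 6): P = [1, 3, 4, 5] / [2] / [6];  Q = [1, 4, 5, 6] / [2] / [3]
  Insert 7 (step 7): P = [1, 3, 4, 5, 7] / [2] / [6];  Q = [1, 4, 5, 6, 7] / [2] / [3]
Final shape: (5, 1, 1).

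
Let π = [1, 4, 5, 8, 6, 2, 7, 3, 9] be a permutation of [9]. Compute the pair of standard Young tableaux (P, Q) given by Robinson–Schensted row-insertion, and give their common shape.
P = [1, 2, 3, 6, 7, 9] / [4, 5] / [8];  Q = [1, 2, 3, 4, 7, 9] / [5, 8] / [6];  common shape = (6, 2, 1)

Row-insert the values π_1, π_2, … into P one at a time, bumping the leftmost entry strictly greater than the inserted value down to the next row. The recording tableau Q records, in position (i, j), the step at which that cell was added to P.
  Insert 1 (step 1): P = [1];  Q = [1]
  Insert 4 (step 2): P = [1, 4];  Q = [1, 2]
  Insert 5 (step 3): P = [1, 4, 5];  Q = [1, 2, 3]
  Insert 8 (step 4): P = [1, 4, 5, 8];  Q = [1, 2, 3, 4]
  Insert 6 (step 5): P = [1, 4, 5, 6] / [8];  Q = [1, 2, 3, 4] / [5]
  Insert 2 (step 6): P = [1, 2, 5, 6] / [4] / [8];  Q = [1, 2, 3, 4] / [5] / [6]
  Insert 7 (step 7): P = [1, 2, 5, 6, 7] / [4] / [8];  Q = [1, 2, 3, 4, 7] / [5] / [6]
  Insert 3 (step 8): P = [1, 2, 3, 6, 7] / [4, 5] / [8];  Q = [1, 2, 3, 4, 7] / [5, 8] / [6]
  Insert 9 (step 9): P = [1, 2, 3, 6, 7, 9] / [4, 5] / [8];  Q = [1, 2, 3, 4, 7, 9] / [5, 8] / [6]
Final shape: (6, 2, 1).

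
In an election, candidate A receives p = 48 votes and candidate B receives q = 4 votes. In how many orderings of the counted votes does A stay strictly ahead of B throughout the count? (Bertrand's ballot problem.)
Strict-lead orderings = 229075

Total orderings of the 52 votes with 48 for A: C(52, 48) = 270725. By the Bertrand ballot formula (Cycle Lemma / reflection principle), the number of orderings in which A is strictly ahead of B throughout is (p − q)/(p + q) · C(p + q, p) = (48 − 4)/(48 + 4) · 270725 = 229075.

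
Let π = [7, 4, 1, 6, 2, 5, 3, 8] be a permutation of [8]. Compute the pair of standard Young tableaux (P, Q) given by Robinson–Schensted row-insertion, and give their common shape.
P = [1, 2, 3, 8] / [4, 5] / [6] / [7];  Q = [1, 4, 6, 8] / [2, 5] / [3] / [7];  common shape = (4, 2, 1, 1)

Row-insert the values π_1, π_2, … into P one at a time, bumping the leftmost entry strictly greater than the inserted value down to the next row. The recording tableau Q records, in position (i, j), the step at which that cell was added to P.
  Insert 7 (step 1): P = [7];  Q = [1]
  Insert 4 (step 2): P = [4] / [7];  Q = [1] / [2]
  Insert 1 (step 3): P = [1] / [4] / [7];  Q = [1] / [2] / [3]
  Insert 6 (step 4): P = [1, 6] / [4] / [7];  Q = [1, 4] / [2] / [3]
  Insert 2 (step 5): P = [1, 2] / [4, 6] / [7];  Q = [1, 4] / [2, 5] / [3]
  Insert 5 (step 6): P = [1, 2, 5] / [4, 6] / [7];  Q = [1, 4, 6] / [2, 5] / [3]
  Insert 3 (step 7): P = [1, 2, 3] / [4, 5] / [6] / [7];  Q = [1, 4, 6] / [2, 5] / [3] / [7]
  Insert 8 (step 8): P = [1, 2, 3, 8] / [4, 5] / [6] / [7];  Q = [1, 4, 6, 8] / [2, 5] / [3] / [7]
Final shape: (4, 2, 1, 1).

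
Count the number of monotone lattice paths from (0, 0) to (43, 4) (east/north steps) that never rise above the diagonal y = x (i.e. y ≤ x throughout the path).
Number of paths = 162150

By the reflection principle (André's argument), the number of monotone paths to (43, 4) with n ≤ m that never go above y = x is C(47, 43) − C(47, 44) = 178365 − 16215 = 162150.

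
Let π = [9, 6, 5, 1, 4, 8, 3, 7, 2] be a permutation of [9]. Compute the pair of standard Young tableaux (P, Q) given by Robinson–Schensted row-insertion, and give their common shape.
P = [1, 2, 7] / [3, 8] / [4] / [5] / [6] / [9];  Q = [1, 5, 6] / [2, 8] / [3] / [4] / [7] / [9];  common shape = (3, 2, 1, 1, 1, 1)

Row-insert the values π_1, π_2, … into P one at a time, bumping the leftmost entry strictly greater than the inserted value down to the next row. The recording tableau Q records, in position (i, j), the step at which that cell was added to P.
  Insert 9 (step 1): P = [9];  Q = [1]
  Insert 6 (step 2): P = [6] / [9];  Q = [1] / [2]
  Insert 5 (step 3): P = [5] / [6] / [9];  Q = [1] / [2] / [3]
  Insert 1 (step 4): P = [1] / [5] / [6] / [9];  Q = [1] / [2] / [3] / [4]
  Insert 4 (step 5): P = [1, 4] / [5] / [6] / [9];  Q = [1, 5] / [2] / [3] / [4]
  Insert 8 (step 6): P = [1, 4, 8] / [5] / [6] / [9];  Q = [1, 5, 6] / [2] / [3] / [4]
  Insert 3 (step 7): P = [1, 3, 8] / [4] / [5] / [6] / [9];  Q = [1, 5, 6] / [2] / [3] / [4] / [7]
  Insert 7 (step 8): P = [1, 3, 7] / [4, 8] / [5] / [6] / [9];  Q = [1, 5, 6] / [2, 8] / [3] / [4] / [7]
  Insert 2 (step 9): P = [1, 2, 7] / [3, 8] / [4] / [5] / [6] / [9];  Q = [1, 5, 6] / [2, 8] / [3] / [4] / [7] / [9]
Final shape: (3, 2, 1, 1, 1, 1).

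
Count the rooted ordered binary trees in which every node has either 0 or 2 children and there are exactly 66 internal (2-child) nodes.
C_66 = 5632681584560312734993915705849145100

These full binary trees are counted by the Catalan number C_n = (1/(n + 1)) · C(2n, n). For n = 66: C_66 = (1/67) · C(132, 66) = 377389666165540953244592352291892721700/67 = 5632681584560312734993915705849145100.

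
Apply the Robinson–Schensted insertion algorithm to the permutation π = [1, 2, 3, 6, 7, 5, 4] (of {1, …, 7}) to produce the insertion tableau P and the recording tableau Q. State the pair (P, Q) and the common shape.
P = [1, 2, 3, 4, 7] / [5] / [6];  Q = [1, 2, 3, 4, 5] / [6] / [7];  common shape = (5, 1, 1)

Row-insert the values π_1, π_2, … into P one at a time, bumping the leftmost entry strictly greater than the inserted value down to the next row. The recording tableau Q records, in position (i, j), the step at which that cell was added to P.
  Insert 1 (step 1): P = [1];  Q = [1]
  Insert 2 (step 2): P = [1, 2];  Q = [1, 2]
  Insert 3 (step 3): P = [1, 2, 3];  Q = [1, 2, 3]
  Insert 6 (step 4): P = [1, 2, 3, 6];  Q = [1, 2, 3, 4]
  Insert 7 (step 5): P = [1, 2, 3, 6, 7];  Q = [1, 2, 3, 4, 5]
  Insert 5 (step 6): P = [1, 2, 3, 5, 7] / [6];  Q = [1, 2, 3, 4, 5] / [6]
  Insert 4 (step 7): P = [1, 2, 3, 4, 7] / [5] / [6];  Q = [1, 2, 3, 4, 5] / [6] / [7]
Final shape: (5, 1, 1).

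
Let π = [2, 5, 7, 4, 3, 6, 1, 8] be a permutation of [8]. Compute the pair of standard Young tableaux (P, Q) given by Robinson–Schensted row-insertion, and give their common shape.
P = [1, 3, 6, 8] / [2, 7] / [4] / [5];  Q = [1, 2, 3, 8] / [4, 6] / [5] / [7];  common shape = (4, 2, 1, 1)

Row-insert the values π_1, π_2, … into P one at a time, bumping the leftmost entry strictly greater than the inserted value down to the next row. The recording tableau Q records, in position (i, j), the step at which that cell was added to P.
  Insert 2 (step 1): P = [2];  Q = [1]
  Insert 5 (step 2): P = [2, 5];  Q = [1, 2]
  Insert 7 (step 3): P = [2, 5, 7];  Q = [1, 2, 3]
  Insert 4 (step 4): P = [2, 4, 7] / [5];  Q = [1, 2, 3] / [4]
  Insert 3 (step 5): P = [2, 3, 7] / [4] / [5];  Q = [1, 2, 3] / [4] / [5]
  Insert 6 (step 6): P = [2, 3, 6] / [4, 7] / [5];  Q = [1, 2, 3] / [4, 6] / [5]
  Insert 1 (step 7): P = [1, 3, 6] / [2, 7] / [4] / [5];  Q = [1, 2, 3] / [4, 6] / [5] / [7]
  Insert 8 (step 8): P = [1, 3, 6, 8] / [2, 7] / [4] / [5];  Q = [1, 2, 3, 8] / [4, 6] / [5] / [7]
Final shape: (4, 2, 1, 1).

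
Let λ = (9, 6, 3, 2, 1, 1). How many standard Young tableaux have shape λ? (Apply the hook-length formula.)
# SYT of shape (9, 6, 3, 2, 1, 1) = 2128389120

Hook-length formula: f^λ = n! / Π hook(c), product over all cells c of the Young diagram. For λ = (9, 6, 3, 2, 1, 1), n = 22 boxes. Hook lengths by row (left-to-right, top-to-bottom): [14, 11, 9, 7, 6, 5, 3, 2, 1]; [10, 7, 5, 3, 2, 1]; [6, 3, 1]; [4, 1]; [2]; [1]. Product of hooks = 528099264000. So f^λ = 22! / 528099264000 = 1124000727777607680000 / 528099264000 = 2128389120.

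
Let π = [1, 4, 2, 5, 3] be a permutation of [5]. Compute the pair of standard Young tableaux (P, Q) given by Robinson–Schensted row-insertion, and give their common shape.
P = [1, 2, 3] / [4, 5];  Q = [1, 2, 4] / [3, 5];  common shape = (3, 2)

Row-insert the values π_1, π_2, … into P one at a time, bumping the leftmost entry strictly greater than the inserted value down to the next row. The recording tableau Q records, in position (i, j), the step at which that cell was added to P.
  Insert 1 (step 1): P = [1];  Q = [1]
  Insert 4 (step 2): P = [1, 4];  Q = [1, 2]
  Insert 2 (step 3): P = [1, 2] / [4];  Q = [1, 2] / [3]
  Insert 5 (step 4): P = [1, 2, 5] / [4];  Q = [1, 2, 4] / [3]
  Insert 3 (step 5): P = [1, 2, 3] / [4, 5];  Q = [1, 2, 4] / [3, 5]
Final shape: (3, 2).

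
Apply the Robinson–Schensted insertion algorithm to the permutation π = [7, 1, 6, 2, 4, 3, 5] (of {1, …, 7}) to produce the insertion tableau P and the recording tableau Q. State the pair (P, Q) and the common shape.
P = [1, 2, 3, 5] / [4] / [6] / [7];  Q = [1, 3, 5, 7] / [2] / [4] / [6];  common shape = (4, 1, 1, 1)

Row-insert the values π_1, π_2, … into P one at a time, bumping the leftmost entry strictly greater than the inserted value down to the next row. The recording tableau Q records, in position (i, j), the step at which that cell was added to P.
  Insert 7 (step 1): P = [7];  Q = [1]
  Insert 1 (step 2): P = [1] / [7];  Q = [1] / [2]
  Insert 6 (step 3): P = [1, 6] / [7];  Q = [1, 3] / [2]
  Insert 2 (step 4): P = [1, 2] / [6] / [7];  Q = [1, 3] / [2] / [4]
  Insert 4 (step 5): P = [1, 2, 4] / [6] / [7];  Q = [1, 3, 5] / [2] / [4]
  Insert 3 (step 6): P = [1, 2, 3] / [4] / [6] / [7];  Q = [1, 3, 5] / [2] / [4] / [6]
  Insert 5 (step 7): P = [1, 2, 3, 5] / [4] / [6] / [7];  Q = [1, 3, 5, 7] / [2] / [4] / [6]
Final shape: (4, 1, 1, 1).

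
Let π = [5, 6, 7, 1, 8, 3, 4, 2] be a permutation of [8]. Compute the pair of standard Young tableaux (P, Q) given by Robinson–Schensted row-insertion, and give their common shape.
P = [1, 2, 4, 8] / [3, 6, 7] / [5];  Q = [1, 2, 3, 5] / [4, 6, 7] / [8];  common shape = (4, 3, 1)

Row-insert the values π_1, π_2, … into P one at a time, bumping the leftmost entry strictly greater than the inserted value down to the next row. The recording tableau Q records, in position (i, j), the step at which that cell was added to P.
  Insert 5 (step 1): P = [5];  Q = [1]
  Insert 6 (step 2): P = [5, 6];  Q = [1, 2]
  Insert 7 (step 3): P = [5, 6, 7];  Q = [1, 2, 3]
  Insert 1 (step 4): P = [1, 6, 7] / [5];  Q = [1, 2, 3] / [4]
  Insert 8 (step 5): P = [1, 6, 7, 8] / [5];  Q = [1, 2, 3, 5] / [4]
  Insert 3 (step 6): P = [1, 3, 7, 8] / [5, 6];  Q = [1, 2, 3, 5] / [4, 6]
  Insert 4 (step 7): P = [1, 3, 4, 8] / [5, 6, 7];  Q = [1, 2, 3, 5] / [4, 6, 7]
  Insert 2 (step 8): P = [1, 2, 4, 8] / [3, 6, 7] / [5];  Q = [1, 2, 3, 5] / [4, 6, 7] / [8]
Final shape: (4, 3, 1).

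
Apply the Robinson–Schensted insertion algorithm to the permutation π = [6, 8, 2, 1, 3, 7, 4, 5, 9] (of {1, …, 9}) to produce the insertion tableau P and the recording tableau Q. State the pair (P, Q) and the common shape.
P = [1, 3, 4, 5, 9] / [2, 7] / [6, 8];  Q = [1, 2, 6, 8, 9] / [3, 5] / [4, 7];  common shape = (5, 2, 2)

Row-insert the values π_1, π_2, … into P one at a time, bumping the leftmost entry strictly greater than the inserted value down to the next row. The recording tableau Q records, in position (i, j), the step at which that cell was added to P.
  Insert 6 (step 1): P = [6];  Q = [1]
  Insert 8 (step 2): P = [6, 8];  Q = [1, 2]
  Insert 2 (step 3): P = [2, 8] / [6];  Q = [1, 2] / [3]
  Insert 1 (step 4): P = [1, 8] / [2] / [6];  Q = [1, 2] / [3] / [4]
  Insert 3 (step 5): P = [1, 3] / [2, 8] / [6];  Q = [1, 2] / [3, 5] / [4]
  Insert 7 (step 6): P = [1, 3, 7] / [2, 8] / [6];  Q = [1, 2, 6] / [3, 5] / [4]
  Insert 4 (step 7): P = [1, 3, 4] / [2, 7] / [6, 8];  Q = [1, 2, 6] / [3, 5] / [4, 7]
  Insert 5 (step 8): P = [1, 3, 4, 5] / [2, 7] / [6, 8];  Q = [1, 2, 6, 8] / [3, 5] / [4, 7]
  Insert 9 (step 9): P = [1, 3, 4, 5, 9] / [2, 7] / [6, 8];  Q = [1, 2, 6, 8, 9] / [3, 5] / [4, 7]
Final shape: (5, 2, 2).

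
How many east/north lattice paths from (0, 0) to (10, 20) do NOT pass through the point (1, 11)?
Number of paths = 29461575

Total paths from (0, 0) to (10, 20): C(30, 10) = 30045015. Paths through (1, 11): (paths (0, 0) → (1, 11)) × (paths (1, 11) → (10, 20)) = C(12, 1) · C(18, 9) = 12 · 48620 = 583440. Avoidance count = 30045015 − 583440 = 29461575.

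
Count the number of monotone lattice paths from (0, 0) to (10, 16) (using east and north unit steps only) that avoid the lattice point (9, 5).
Number of paths = 5287711

Total paths from (0, 0) to (10, 16): C(26, 10) = 5311735. Paths through (9, 5): (paths (0, 0) → (9, 5)) × (paths (9, 5) → (10, 16)) = C(14, 9) · C(12, 1) = 2002 · 12 = 24024. Avoidance count = 5311735 − 24024 = 5287711.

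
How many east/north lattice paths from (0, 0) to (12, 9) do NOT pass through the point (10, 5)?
Number of paths = 248885

Total paths from (0, 0) to (12, 9): C(21, 12) = 293930. Paths through (10, 5): (paths (0, 0) → (10, 5)) × (paths (10, 5) → (12, 9)) = C(15, 10) · C(6, 2) = 3003 · 15 = 45045. Avoidance count = 293930 − 45045 = 248885.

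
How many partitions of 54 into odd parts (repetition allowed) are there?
p_odd(54) = 5718

Enumerate partitions using only odd parts via the recurrence o(n, m) = o(n, m−2) + o(n−m, m) over odd m, starting from the largest odd part ≤ n. This gives p_odd(54) = 5718. (Euler's theorem: equals the count of distinct-part partitions.)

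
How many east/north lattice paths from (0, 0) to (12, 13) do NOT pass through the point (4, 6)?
Number of paths = 3848950

Total paths from (0, 0) to (12, 13): C(25, 12) = 5200300. Paths through (4, 6): (paths (0, 0) → (4, 6)) × (paths (4, 6) → (12, 13)) = C(10, 4) · C(15, 8) = 210 · 6435 = 1351350. Avoidance count = 5200300 − 1351350 = 3848950.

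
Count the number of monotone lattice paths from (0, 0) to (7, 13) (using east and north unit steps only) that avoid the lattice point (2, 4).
Number of paths = 47490

Total paths from (0, 0) to (7, 13): C(20, 7) = 77520. Paths through (2, 4): (paths (0, 0) → (2, 4)) × (paths (2, 4) → (7, 13)) = C(6, 2) · C(14, 5) = 15 · 2002 = 30030. Avoidance count = 77520 − 30030 = 47490.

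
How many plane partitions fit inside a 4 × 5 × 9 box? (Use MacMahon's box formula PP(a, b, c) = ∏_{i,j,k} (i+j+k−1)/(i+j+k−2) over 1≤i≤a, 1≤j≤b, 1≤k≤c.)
PP(4, 5, 9) = 23029990984

Evaluate the triple product over i = 1..4, j = 1..5, k = 1..9. The factors are (2/1) · (3/2) · (4/3) · (5/4) · (6/5) · (7/6) · (8/7) · (9/8) · … (180 factors total). The numerators and denominators telescope so the product is an integer; carrying out the multiplication exactly gives PP(4, 5, 9) = 23029990984.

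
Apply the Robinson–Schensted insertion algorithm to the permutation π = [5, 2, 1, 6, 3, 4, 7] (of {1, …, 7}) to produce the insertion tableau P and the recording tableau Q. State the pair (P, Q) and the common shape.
P = [1, 3, 4, 7] / [2, 6] / [5];  Q = [1, 4, 6, 7] / [2, 5] / [3];  common shape = (4, 2, 1)

Row-insert the values π_1, π_2, … into P one at a time, bumping the leftmost entry strictly greater than the inserted value down to the next row. The recording tableau Q records, in position (i, j), the step at which that cell was added to P.
  Insert 5 (step 1): P = [5];  Q = [1]
  Insert 2 (step 2): P = [2] / [5];  Q = [1] / [2]
  Insert 1 (step 3): P = [1] / [2] / [5];  Q = [1] / [2] / [3]
  Insert 6 (step 4): P = [1, 6] / [2] / [5];  Q = [1, 4] / [2] / [3]
  Insert 3 (step 5): P = [1, 3] / [2, 6] / [5];  Q = [1, 4] / [2, 5] / [3]
  Insert 4 (step 6): P = [1, 3, 4] / [2, 6] / [5];  Q = [1, 4, 6] / [2, 5] / [3]
  Insert 7 (step 7): P = [1, 3, 4, 7] / [2, 6] / [5];  Q = [1, 4, 6, 7] / [2, 5] / [3]
Final shape: (4, 2, 1).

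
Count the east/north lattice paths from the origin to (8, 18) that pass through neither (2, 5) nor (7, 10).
Number of paths = 865099

Inclusion–exclusion. Total paths: C(26, 8) = 1562275. Through P₁: C(7, 2)·C(19, 6) = 569772. Through P₂: C(17, 7)·C(9, 1) = 175032. Since P₁ is strictly southwest of P₂, a monotone path through both must visit P₁ then P₂; paths through both = C(7, 2)·C(10, 5)·C(9, 1) = 47628. Avoid both = 1562275 − 569772 − 175032 + 47628 = 865099.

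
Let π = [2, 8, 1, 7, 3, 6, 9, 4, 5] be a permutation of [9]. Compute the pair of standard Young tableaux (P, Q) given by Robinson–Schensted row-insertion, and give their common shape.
P = [1, 3, 4, 5] / [2, 6, 9] / [7] / [8];  Q = [1, 2, 6, 7] / [3, 4, 9] / [5] / [8];  common shape = (4, 3, 1, 1)

Row-insert the values π_1, π_2, … into P one at a time, bumping the leftmost entry strictly greater than the inserted value down to the next row. The recording tableau Q records, in position (i, j), the step at which that cell was added to P.
  Insert 2 (step 1): P = [2];  Q = [1]
  Insert 8 (step 2): P = [2, 8];  Q = [1, 2]
  Insert 1 (step 3): P = [1, 8] / [2];  Q = [1, 2] / [3]
  Insert 7 (step 4): P = [1, 7] / [2, 8];  Q = [1, 2] / [3, 4]
  Insert 3 (step 5): P = [1, 3] / [2, 7] / [8];  Q = [1, 2] / [3, 4] / [5]
  Insert 6 (step 6): P = [1, 3, 6] / [2, 7] / [8];  Q = [1, 2, 6] / [3, 4] / [5]
  Insert 9 (step 7): P = [1, 3, 6, 9] / [2, 7] / [8];  Q = [1, 2, 6, 7] / [3, 4] / [5]
  Insert 4 (step 8): P = [1, 3, 4, 9] / [2, 6] / [7] / [8];  Q = [1, 2, 6, 7] / [3, 4] / [5] / [8]
  Insert 5 (step 9): P = [1, 3, 4, 5] / [2, 6, 9] / [7] / [8];  Q = [1, 2, 6, 7] / [3, 4, 9] / [5] / [8]
Final shape: (4, 3, 1, 1).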